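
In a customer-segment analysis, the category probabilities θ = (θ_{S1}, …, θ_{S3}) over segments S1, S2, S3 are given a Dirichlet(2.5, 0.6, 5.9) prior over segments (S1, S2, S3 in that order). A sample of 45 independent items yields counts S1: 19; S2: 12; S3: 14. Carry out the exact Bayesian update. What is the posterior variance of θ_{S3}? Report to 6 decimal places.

The Dirichlet prior is conjugate to the Multinomial likelihood: each posterior αⱼ = prior αⱼ + observed count nⱼ.
Posterior concentration: (21.5, 12.6, 19.9), total = 54.0.
Var[θ_j] = α_j(Σα−α_j)/((Σα)²(Σα+1)) = 19.9·34.1/(54.0²·55.0) = 0.004231.

0.004231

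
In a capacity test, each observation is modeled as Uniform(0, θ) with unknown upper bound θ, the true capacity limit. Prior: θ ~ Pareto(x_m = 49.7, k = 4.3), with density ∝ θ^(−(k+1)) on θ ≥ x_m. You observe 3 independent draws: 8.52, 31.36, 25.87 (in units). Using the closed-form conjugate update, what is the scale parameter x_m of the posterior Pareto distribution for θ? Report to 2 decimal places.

A Pareto(scale x_m, shape k) prior on the upper bound θ of Uniform(0, θ) is conjugate: posterior is Pareto(max(x_m, max xᵢ), k + n).
Sample maximum = 31.36; prior scale x_m = 49.7 → posterior scale = max = 49.70.
Posterior shape = 4.3 + 3 = 7.3.
Posterior scale x_m = 49.70.

49.70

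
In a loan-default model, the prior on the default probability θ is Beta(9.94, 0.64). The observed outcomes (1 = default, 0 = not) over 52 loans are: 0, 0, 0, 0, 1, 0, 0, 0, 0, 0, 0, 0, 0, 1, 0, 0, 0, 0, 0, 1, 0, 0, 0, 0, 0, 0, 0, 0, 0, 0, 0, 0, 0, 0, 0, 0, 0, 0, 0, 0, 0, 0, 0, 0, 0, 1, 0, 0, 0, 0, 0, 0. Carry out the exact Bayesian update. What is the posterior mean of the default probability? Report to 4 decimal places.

The Beta prior is conjugate to a Binomial/Bernoulli likelihood; the update adds successes to α and failures to β.
Posterior: Beta(α+k, β+n−k) = Beta(9.94+4, 0.64+48) = Beta(13.94, 48.64).
Posterior mean = α/(α+β) = 13.94/62.58 = 0.2228.

0.2228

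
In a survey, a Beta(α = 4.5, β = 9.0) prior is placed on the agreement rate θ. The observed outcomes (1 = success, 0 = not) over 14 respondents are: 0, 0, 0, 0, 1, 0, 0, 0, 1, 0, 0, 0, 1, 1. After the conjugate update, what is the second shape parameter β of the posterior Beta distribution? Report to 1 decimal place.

The Beta prior is conjugate to a Binomial/Bernoulli likelihood; the update adds successes to α and failures to β.
Posterior: Beta(α+k, β+n−k) = Beta(4.5+4, 9.0+10) = Beta(8.5, 19.0).
Posterior β = 19.0.

19.0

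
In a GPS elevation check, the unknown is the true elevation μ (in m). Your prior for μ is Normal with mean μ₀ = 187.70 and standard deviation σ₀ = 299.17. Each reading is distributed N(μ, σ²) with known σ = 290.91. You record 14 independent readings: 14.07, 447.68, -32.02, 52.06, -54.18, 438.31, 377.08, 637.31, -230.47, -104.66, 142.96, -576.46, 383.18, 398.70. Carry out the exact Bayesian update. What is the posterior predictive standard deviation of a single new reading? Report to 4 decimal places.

For Normal data with known variance σ², a Normal(μ₀, σ₀²) prior on μ is conjugate. Posterior precision = 1/σ₀² + n/σ²; posterior mean is the precision-weighted average of μ₀ and x̄.
σ₀² = 299.17² = 89502.6889, σ² = 290.91² = 84628.6281; σ² + n·σ₀² = 84628.6281 + 14·89502.6889 = 1337666.2727.
Posterior precision = 1/σ₀² + n/σ² = 1/89502.6889 + 14/84628.6281 = (σ² + n·σ₀²)/(σ₀²σ²) = 1337666.2727/(89502.6889·84628.6281); posterior variance σₙ² = σ₀²σ²/(σ² + n·σ₀²) = 89502.6889·84628.6281/1337666.2727 = 5662.465988.
Predictive variance for one new observation = σₙ² + σ² = 89502.6889·84628.6281/1337666.2727 + 84628.6281 = σ²·(σ₀² + 1337666.2727)/1337666.2727 = 84628.6281·1427168.9616/1337666.2727 = 90291.094088; SD = √(84628.6281·1427168.9616/1337666.2727) = 300.4848.

300.4848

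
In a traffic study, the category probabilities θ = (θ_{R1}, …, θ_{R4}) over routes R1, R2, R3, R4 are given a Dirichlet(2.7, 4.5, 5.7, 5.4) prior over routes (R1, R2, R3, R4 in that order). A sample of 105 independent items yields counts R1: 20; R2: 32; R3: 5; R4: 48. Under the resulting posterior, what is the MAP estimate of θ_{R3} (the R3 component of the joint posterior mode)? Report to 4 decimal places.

The Dirichlet prior is conjugate to the Multinomial likelihood: each posterior αⱼ = prior αⱼ + observed count nⱼ.
Posterior concentration: (22.7, 36.5, 10.7, 53.4), total = 123.3.
Joint mode component: (α_{R3}−1)/(Σα−K) = 9.7/119.3 = 0.0813.

0.0813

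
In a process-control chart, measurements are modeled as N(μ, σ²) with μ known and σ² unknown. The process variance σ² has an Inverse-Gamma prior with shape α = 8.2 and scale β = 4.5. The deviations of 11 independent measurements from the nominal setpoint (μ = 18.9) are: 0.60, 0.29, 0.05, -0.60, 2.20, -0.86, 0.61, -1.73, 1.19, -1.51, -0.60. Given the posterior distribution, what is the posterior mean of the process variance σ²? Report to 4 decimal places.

With known mean μ and an Inverse-Gamma(α, β) prior on σ², the Normal likelihood is conjugate: posterior is Inv-Gamma(α + n/2, β + Σ(xᵢ−μ)²/2).
Σ(xᵢ−μ)² = (0.60)² + (0.29)² + (0.05)² + (-0.60)² + (2.20)² + (-0.86)² + (0.61)² + (-1.73)² + (1.19)² + (-1.51)² + (-0.60)² = 13.8074.
Posterior: Inv-Gamma(8.2 + 11/2, 4.5 + 13.8074/2) = Inv-Gamma(13.70, 11.40370).
E[σ²|data] = β/(α−1) = 11.40370/12.70 = 0.8979.

0.8979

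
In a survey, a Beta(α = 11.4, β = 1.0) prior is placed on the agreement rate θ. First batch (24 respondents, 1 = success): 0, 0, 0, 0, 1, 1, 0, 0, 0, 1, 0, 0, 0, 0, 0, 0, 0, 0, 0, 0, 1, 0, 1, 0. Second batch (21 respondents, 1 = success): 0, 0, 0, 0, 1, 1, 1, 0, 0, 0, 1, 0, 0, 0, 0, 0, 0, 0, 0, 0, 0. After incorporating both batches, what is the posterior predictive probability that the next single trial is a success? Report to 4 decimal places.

0.3554

The Beta prior is conjugate to a Binomial/Bernoulli likelihood; the update adds successes to α and failures to β.
After batch 1: Beta(11.4+5, 1.0+19) = Beta(16.4, 20.0).
After batch 2: Beta(16.4+4, 20.0+17) = Beta(20.4, 37.0).
For a single future Bernoulli trial, P(success | data) = α/(α+β) = 0.3554.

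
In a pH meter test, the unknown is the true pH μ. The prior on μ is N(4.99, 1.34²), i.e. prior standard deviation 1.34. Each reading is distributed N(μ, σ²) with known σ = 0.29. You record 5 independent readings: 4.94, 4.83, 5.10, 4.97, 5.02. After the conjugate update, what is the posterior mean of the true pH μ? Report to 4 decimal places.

4.9722

For Normal data with known variance σ², a Normal(μ₀, σ₀²) prior on μ is conjugate. Posterior precision = 1/σ₀² + n/σ²; posterior mean is the precision-weighted average of μ₀ and x̄.
Σxᵢ = 4.94 + 4.83 + 5.10 + 4.97 + 5.02 = 24.86, so n·x̄ = 24.86.
σ₀² = 1.34² = 1.7956, σ² = 0.29² = 0.0841; σ² + n·σ₀² = 0.0841 + 5·1.7956 = 9.0621.
Posterior mean = (μ₀/σ₀² + n·x̄/σ²)/(1/σ₀² + n/σ²) = (σ²·μ₀ + σ₀²·n·x̄)/(σ² + n·σ₀²) = (0.0841·4.99 + 1.7956·24.86)/9.0621 = 45.058275/9.0621 = 4.9722.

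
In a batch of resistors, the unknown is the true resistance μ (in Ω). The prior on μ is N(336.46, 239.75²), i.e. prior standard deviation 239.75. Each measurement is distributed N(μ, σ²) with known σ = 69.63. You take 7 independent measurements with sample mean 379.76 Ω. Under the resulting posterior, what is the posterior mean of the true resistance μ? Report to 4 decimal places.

For Normal data with known variance σ², a Normal(μ₀, σ₀²) prior on μ is conjugate. Posterior precision = 1/σ₀² + n/σ²; posterior mean is the precision-weighted average of μ₀ and x̄.
n·x̄ = 7·379.76 = 2658.32.
σ₀² = 239.75² = 57480.0625, σ² = 69.63² = 4848.3369; σ² + n·σ₀² = 4848.3369 + 7·57480.0625 = 407208.7744.
Posterior mean = (μ₀/σ₀² + n·x̄/σ²)/(1/σ₀² + n/σ²) = (σ²·μ₀ + σ₀²·n·x̄)/(σ² + n·σ₀²) = (4848.3369·336.46 + 57480.0625·2658.32)/407208.7744 = 154431671.178374/407208.7744 = 379.2445.

379.2445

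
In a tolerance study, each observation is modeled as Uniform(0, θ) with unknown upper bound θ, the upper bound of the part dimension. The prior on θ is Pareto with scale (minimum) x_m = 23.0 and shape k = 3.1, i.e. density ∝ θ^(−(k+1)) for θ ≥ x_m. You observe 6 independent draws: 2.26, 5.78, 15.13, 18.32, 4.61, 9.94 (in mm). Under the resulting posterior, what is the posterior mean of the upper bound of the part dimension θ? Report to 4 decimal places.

A Pareto(scale x_m, shape k) prior on the upper bound θ of Uniform(0, θ) is conjugate: posterior is Pareto(max(x_m, max xᵢ), k + n).
Sample maximum = 18.32; prior scale x_m = 23.0 → posterior scale = max = 23.00.
Posterior shape = 3.1 + 6 = 9.1.
E[θ|data] = k·x_m/(k−1) = 9.1·23.00/8.1 = 25.8395.

25.8395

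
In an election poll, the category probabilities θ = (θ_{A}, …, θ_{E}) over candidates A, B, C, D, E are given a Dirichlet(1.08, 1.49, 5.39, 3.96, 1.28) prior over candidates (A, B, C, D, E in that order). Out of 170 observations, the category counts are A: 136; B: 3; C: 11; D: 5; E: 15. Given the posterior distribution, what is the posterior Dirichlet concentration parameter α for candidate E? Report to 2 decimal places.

16.28

The Dirichlet prior is conjugate to the Multinomial likelihood: each posterior αⱼ = prior αⱼ + observed count nⱼ.
Posterior concentration: (137.08, 4.49, 16.39, 8.96, 16.28), total = 183.20.
α_{E} = 1.28 + 15 = 16.28.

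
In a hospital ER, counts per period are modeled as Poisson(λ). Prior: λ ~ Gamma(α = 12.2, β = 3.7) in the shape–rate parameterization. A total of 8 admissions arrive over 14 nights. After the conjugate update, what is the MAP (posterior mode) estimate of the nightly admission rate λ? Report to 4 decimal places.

1.0847

With a Gamma(shape α, rate β) prior, the Poisson likelihood is conjugate: the posterior is Gamma(α + ΣXᵢ, β + n).
Posterior: Gamma(α+S, β+n) = Gamma(12.2+8, 3.7+14) = Gamma(20.2, 17.7).
Mode of Gamma(α,β) for α≥1 is (α−1)/β = 19.2/17.7 = 1.0847.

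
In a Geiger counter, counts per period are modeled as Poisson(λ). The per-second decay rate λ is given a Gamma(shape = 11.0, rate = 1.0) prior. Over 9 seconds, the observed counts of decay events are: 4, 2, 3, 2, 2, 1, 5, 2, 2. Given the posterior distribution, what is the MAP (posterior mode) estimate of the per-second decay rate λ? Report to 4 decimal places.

3.3000

With a Gamma(shape α, rate β) prior, the Poisson likelihood is conjugate: the posterior is Gamma(α + ΣXᵢ, β + n).
Sum of counts S = 23 over n = 9 seconds.
Posterior: Gamma(α+S, β+n) = Gamma(11.0+23, 1.0+9) = Gamma(34.0, 10.0).
Mode of Gamma(α,β) for α≥1 is (α−1)/β = 33.0/10.0 = 3.3000.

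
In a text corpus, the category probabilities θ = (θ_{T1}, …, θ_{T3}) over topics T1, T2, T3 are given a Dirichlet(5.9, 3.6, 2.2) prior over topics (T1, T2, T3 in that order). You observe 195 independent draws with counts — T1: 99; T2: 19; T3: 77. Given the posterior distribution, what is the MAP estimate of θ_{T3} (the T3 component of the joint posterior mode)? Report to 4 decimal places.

0.3839

The Dirichlet prior is conjugate to the Multinomial likelihood: each posterior αⱼ = prior αⱼ + observed count nⱼ.
Posterior concentration: (104.9, 22.6, 79.2), total = 206.7.
Joint mode component: (α_{T3}−1)/(Σα−K) = 78.2/203.7 = 0.3839.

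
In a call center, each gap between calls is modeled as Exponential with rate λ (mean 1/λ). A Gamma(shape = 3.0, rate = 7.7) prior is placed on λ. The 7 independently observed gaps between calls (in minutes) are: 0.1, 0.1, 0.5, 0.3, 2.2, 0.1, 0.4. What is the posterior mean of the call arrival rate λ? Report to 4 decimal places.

With a Gamma(shape α, rate β) prior on the exponential rate λ, the posterior after n observations with total T = Σxᵢ is Gamma(α+n, β+T).
Sum of observations T = 3.7 minutes; n = 7.
Posterior: Gamma(3.0+7, 7.7+3.7) = Gamma(10.0, 11.4).
Posterior mean of λ = α/β = 10.0/11.4 = 0.8772.

0.8772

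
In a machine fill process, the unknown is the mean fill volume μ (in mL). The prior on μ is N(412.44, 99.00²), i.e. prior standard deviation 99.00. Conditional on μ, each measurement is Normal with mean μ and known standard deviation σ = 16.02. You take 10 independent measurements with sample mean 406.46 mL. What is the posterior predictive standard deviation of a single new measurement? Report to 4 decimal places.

16.7999

For Normal data with known variance σ², a Normal(μ₀, σ₀²) prior on μ is conjugate. Posterior precision = 1/σ₀² + n/σ²; posterior mean is the precision-weighted average of μ₀ and x̄.
σ₀² = 99.00² = 9801, σ² = 16.02² = 256.6404; σ² + n·σ₀² = 256.6404 + 10·9801 = 98266.6404.
Posterior precision = 1/σ₀² + n/σ² = 1/9801 + 10/256.6404 = (σ² + n·σ₀²)/(σ₀²σ²) = 98266.6404/(9801·256.6404); posterior variance σₙ² = σ₀²σ²/(σ² + n·σ₀²) = 9801·256.6404/98266.6404 = 25.597014.
Predictive variance for one new observation = σₙ² + σ² = 9801·256.6404/98266.6404 + 256.6404 = σ²·(σ₀² + 98266.6404)/98266.6404 = 256.6404·108067.6404/98266.6404 = 282.237414; SD = √(256.6404·108067.6404/98266.6404) = 16.7999.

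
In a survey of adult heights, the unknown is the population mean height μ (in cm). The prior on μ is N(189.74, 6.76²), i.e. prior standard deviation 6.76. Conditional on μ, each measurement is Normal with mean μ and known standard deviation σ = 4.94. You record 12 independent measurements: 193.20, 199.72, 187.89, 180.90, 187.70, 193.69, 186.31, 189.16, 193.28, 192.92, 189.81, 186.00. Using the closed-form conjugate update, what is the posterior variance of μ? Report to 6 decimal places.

1.946989

For Normal data with known variance σ², a Normal(μ₀, σ₀²) prior on μ is conjugate. Posterior precision = 1/σ₀² + n/σ²; posterior mean is the precision-weighted average of μ₀ and x̄.
σ₀² = 6.76² = 45.6976, σ² = 4.94² = 24.4036; σ² + n·σ₀² = 24.4036 + 12·45.6976 = 572.7748.
Posterior precision = 1/σ₀² + n/σ² = 1/45.6976 + 12/24.4036 = (σ² + n·σ₀²)/(σ₀²σ²) = 572.7748/(45.6976·24.4036); posterior variance σₙ² = σ₀²σ²/(σ² + n·σ₀²) = 45.6976·24.4036/572.7748 = 1.946989.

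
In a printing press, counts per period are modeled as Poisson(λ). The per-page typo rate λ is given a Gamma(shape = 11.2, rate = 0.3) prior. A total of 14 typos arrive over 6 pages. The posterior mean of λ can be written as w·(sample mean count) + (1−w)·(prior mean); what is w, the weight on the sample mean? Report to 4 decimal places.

With a Gamma(shape α, rate β) prior, the Poisson likelihood is conjugate: the posterior is Gamma(α + ΣXᵢ, β + n).
Posterior mean = (α₀+S)/(β₀+n) = [n/(β₀+n)]·(S/n) + [β₀/(β₀+n)]·(α₀/β₀), so only n and β₀ enter the weight.
Weight on data w = n/(β₀+n) = 6/(0.3+6) = 6/6.3 = 0.9524.

0.9524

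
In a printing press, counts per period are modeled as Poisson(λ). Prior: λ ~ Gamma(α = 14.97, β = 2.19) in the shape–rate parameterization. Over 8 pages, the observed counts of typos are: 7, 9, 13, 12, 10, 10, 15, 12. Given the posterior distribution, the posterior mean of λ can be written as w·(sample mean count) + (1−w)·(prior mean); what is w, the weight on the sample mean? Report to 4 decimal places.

0.7851

With a Gamma(shape α, rate β) prior, the Poisson likelihood is conjugate: the posterior is Gamma(α + ΣXᵢ, β + n).
Posterior mean = (α₀+S)/(β₀+n) = [n/(β₀+n)]·(S/n) + [β₀/(β₀+n)]·(α₀/β₀), so only n and β₀ enter the weight.
Weight on data w = n/(β₀+n) = 8/(2.19+8) = 8/10.19 = 0.7851.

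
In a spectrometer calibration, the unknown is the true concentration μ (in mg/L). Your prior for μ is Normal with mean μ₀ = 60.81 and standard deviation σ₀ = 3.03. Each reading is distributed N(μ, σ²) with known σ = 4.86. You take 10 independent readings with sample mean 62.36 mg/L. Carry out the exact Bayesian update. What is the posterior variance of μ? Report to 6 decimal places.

For Normal data with known variance σ², a Normal(μ₀, σ₀²) prior on μ is conjugate. Posterior precision = 1/σ₀² + n/σ²; posterior mean is the precision-weighted average of μ₀ and x̄.
σ₀² = 3.03² = 9.1809, σ² = 4.86² = 23.6196; σ² + n·σ₀² = 23.6196 + 10·9.1809 = 115.4286.
Posterior precision = 1/σ₀² + n/σ² = 1/9.1809 + 10/23.6196 = (σ² + n·σ₀²)/(σ₀²σ²) = 115.4286/(9.1809·23.6196); posterior variance σₙ² = σ₀²σ²/(σ² + n·σ₀²) = 9.1809·23.6196/115.4286 = 1.878643.

1.878643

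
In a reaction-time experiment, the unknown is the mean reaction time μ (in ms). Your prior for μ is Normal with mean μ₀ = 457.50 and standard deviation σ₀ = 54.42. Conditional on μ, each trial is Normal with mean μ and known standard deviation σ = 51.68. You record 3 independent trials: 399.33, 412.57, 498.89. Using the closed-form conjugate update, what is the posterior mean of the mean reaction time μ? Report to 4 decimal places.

For Normal data with known variance σ², a Normal(μ₀, σ₀²) prior on μ is conjugate. Posterior precision = 1/σ₀² + n/σ²; posterior mean is the precision-weighted average of μ₀ and x̄.
Σxᵢ = 399.33 + 412.57 + 498.89 = 1310.79, so n·x̄ = 1310.79.
σ₀² = 54.42² = 2961.5364, σ² = 51.68² = 2670.8224; σ² + n·σ₀² = 2670.8224 + 3·2961.5364 = 11555.4316.
Posterior mean = (μ₀/σ₀² + n·x̄/σ²)/(1/σ₀² + n/σ²) = (σ²·μ₀ + σ₀²·n·x̄)/(σ² + n·σ₀²) = (2670.8224·457.50 + 2961.5364·1310.79)/11555.4316 = 5103853.545756/11555.4316 = 441.6844.

441.6844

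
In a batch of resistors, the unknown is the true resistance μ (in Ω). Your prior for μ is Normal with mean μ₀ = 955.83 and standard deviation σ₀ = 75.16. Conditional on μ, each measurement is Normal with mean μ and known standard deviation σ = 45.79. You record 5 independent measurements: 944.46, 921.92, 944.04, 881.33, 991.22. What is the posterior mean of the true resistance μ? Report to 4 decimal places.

For Normal data with known variance σ², a Normal(μ₀, σ₀²) prior on μ is conjugate. Posterior precision = 1/σ₀² + n/σ²; posterior mean is the precision-weighted average of μ₀ and x̄.
Σxᵢ = 944.46 + 921.92 + 944.04 + 881.33 + 991.22 = 4682.97, so n·x̄ = 4682.97.
σ₀² = 75.16² = 5649.0256, σ² = 45.79² = 2096.7241; σ² + n·σ₀² = 2096.7241 + 5·5649.0256 = 30341.8521.
Posterior mean = (μ₀/σ₀² + n·x̄/σ²)/(1/σ₀² + n/σ²) = (σ²·μ₀ + σ₀²·n·x̄)/(σ² + n·σ₀²) = (2096.7241·955.83 + 5649.0256·4682.97)/30341.8521 = 28458329.210535/30341.8521 = 937.9233.

937.9233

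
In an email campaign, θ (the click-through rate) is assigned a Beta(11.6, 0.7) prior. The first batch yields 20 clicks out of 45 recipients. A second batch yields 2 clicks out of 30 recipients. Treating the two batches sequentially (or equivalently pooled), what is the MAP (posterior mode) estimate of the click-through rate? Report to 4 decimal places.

The Beta prior is conjugate to a Binomial/Bernoulli likelihood; the update adds successes to α and failures to β.
After batch 1: Beta(11.6+20, 0.7+25) = Beta(31.6, 25.7).
After batch 2: Beta(31.6+2, 25.7+28) = Beta(33.6, 53.7).
Mode of Beta(a,b) for a,b>1 is (a−1)/(a+b−2) = 32.6/85.3 = 0.3822.

0.3822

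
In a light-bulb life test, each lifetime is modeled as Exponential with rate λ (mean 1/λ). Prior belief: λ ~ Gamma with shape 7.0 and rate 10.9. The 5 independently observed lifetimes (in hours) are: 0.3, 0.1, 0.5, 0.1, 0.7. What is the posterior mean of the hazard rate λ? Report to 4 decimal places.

With a Gamma(shape α, rate β) prior on the exponential rate λ, the posterior after n observations with total T = Σxᵢ is Gamma(α+n, β+T).
Sum of observations T = 1.7 hours; n = 5.
Posterior: Gamma(7.0+5, 10.9+1.7) = Gamma(12.0, 12.6).
Posterior mean of λ = α/β = 12.0/12.6 = 0.9524.

0.9524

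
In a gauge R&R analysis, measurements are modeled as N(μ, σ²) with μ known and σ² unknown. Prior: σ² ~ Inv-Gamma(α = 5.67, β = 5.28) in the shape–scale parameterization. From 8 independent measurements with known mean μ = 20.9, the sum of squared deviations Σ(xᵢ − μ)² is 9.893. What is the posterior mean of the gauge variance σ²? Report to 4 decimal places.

1.1795

With known mean μ and an Inverse-Gamma(α, β) prior on σ², the Normal likelihood is conjugate: posterior is Inv-Gamma(α + n/2, β + Σ(xᵢ−μ)²/2).
Posterior: Inv-Gamma(5.67 + 8/2, 5.28 + 9.893/2) = Inv-Gamma(9.67, 10.2265).
E[σ²|data] = β/(α−1) = 10.2265/8.67 = 1.1795.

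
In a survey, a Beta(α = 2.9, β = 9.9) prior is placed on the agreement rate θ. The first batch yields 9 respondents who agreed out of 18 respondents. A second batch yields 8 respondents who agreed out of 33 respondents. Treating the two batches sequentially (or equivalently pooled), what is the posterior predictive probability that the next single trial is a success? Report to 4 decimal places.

The Beta prior is conjugate to a Binomial/Bernoulli likelihood; the update adds successes to α and failures to β.
After batch 1: Beta(2.9+9, 9.9+9) = Beta(11.9, 18.9).
After batch 2: Beta(11.9+8, 18.9+25) = Beta(19.9, 43.9).
For a single future Bernoulli trial, P(success | data) = α/(α+β) = 0.3119.

0.3119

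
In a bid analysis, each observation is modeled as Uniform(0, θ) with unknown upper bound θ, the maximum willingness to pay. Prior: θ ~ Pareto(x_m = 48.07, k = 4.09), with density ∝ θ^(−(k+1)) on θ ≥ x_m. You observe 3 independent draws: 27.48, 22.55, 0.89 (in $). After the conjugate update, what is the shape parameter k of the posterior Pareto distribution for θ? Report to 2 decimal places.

A Pareto(scale x_m, shape k) prior on the upper bound θ of Uniform(0, θ) is conjugate: posterior is Pareto(max(x_m, max xᵢ), k + n).
Sample maximum = 27.48; prior scale x_m = 48.07 → posterior scale = max = 48.07.
Posterior shape = 4.09 + 3 = 7.09.
Posterior shape k = 7.09.

7.09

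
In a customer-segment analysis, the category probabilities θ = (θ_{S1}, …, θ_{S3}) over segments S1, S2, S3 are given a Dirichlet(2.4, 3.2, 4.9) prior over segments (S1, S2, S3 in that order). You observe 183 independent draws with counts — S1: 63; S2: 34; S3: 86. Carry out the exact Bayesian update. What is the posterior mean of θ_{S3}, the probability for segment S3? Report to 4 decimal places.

The Dirichlet prior is conjugate to the Multinomial likelihood: each posterior αⱼ = prior αⱼ + observed count nⱼ.
Posterior concentration: (65.4, 37.2, 90.9), total = 193.5.
E[θ_{S3}|data] = α_{S3}/Σα = 90.9/193.5 = 0.4698.

0.4698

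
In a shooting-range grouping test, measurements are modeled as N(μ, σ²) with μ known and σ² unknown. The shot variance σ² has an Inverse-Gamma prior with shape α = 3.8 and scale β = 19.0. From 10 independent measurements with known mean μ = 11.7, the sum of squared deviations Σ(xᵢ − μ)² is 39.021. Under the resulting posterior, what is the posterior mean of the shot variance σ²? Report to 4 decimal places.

4.9372

With known mean μ and an Inverse-Gamma(α, β) prior on σ², the Normal likelihood is conjugate: posterior is Inv-Gamma(α + n/2, β + Σ(xᵢ−μ)²/2).
Posterior: Inv-Gamma(3.8 + 10/2, 19.0 + 39.021/2) = Inv-Gamma(8.80, 38.5105).
E[σ²|data] = β/(α−1) = 38.5105/7.80 = 4.9372.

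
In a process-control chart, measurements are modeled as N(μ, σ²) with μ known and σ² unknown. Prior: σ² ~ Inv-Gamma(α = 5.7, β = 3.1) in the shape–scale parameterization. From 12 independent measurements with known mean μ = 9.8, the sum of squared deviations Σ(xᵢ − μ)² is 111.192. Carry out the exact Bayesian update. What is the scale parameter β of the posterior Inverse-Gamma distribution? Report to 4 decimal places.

With known mean μ and an Inverse-Gamma(α, β) prior on σ², the Normal likelihood is conjugate: posterior is Inv-Gamma(α + n/2, β + Σ(xᵢ−μ)²/2).
Posterior: Inv-Gamma(5.7 + 12/2, 3.1 + 111.192/2) = Inv-Gamma(11.70, 58.6960).
Posterior β = 58.6960.

58.6960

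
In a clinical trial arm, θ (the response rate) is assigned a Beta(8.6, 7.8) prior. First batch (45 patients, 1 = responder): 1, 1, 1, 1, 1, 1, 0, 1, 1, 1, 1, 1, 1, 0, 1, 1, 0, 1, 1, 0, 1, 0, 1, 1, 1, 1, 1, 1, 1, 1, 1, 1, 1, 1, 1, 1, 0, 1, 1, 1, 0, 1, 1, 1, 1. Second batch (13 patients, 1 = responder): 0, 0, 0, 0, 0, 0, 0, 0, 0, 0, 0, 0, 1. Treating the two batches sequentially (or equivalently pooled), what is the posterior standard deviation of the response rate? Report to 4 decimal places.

The Beta prior is conjugate to a Binomial/Bernoulli likelihood; the update adds successes to α and failures to β.
After batch 1: Beta(8.6+38, 7.8+7) = Beta(46.6, 14.8).
After batch 2: Beta(46.6+1, 14.8+12) = Beta(47.6, 26.8).
Var = αβ/((α+β)²(α+β+1)) = 47.6·26.8/(74.4²·75.4) = 0.00305650; SD = √0.00305650 = 0.0553.

0.0553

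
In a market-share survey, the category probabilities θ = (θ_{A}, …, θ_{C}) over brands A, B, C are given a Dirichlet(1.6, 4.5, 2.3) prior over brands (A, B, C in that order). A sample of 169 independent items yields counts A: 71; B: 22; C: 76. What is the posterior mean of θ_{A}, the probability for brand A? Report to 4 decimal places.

0.4092

The Dirichlet prior is conjugate to the Multinomial likelihood: each posterior αⱼ = prior αⱼ + observed count nⱼ.
Posterior concentration: (72.6, 26.5, 78.3), total = 177.4.
E[θ_{A}|data] = α_{A}/Σα = 72.6/177.4 = 0.4092.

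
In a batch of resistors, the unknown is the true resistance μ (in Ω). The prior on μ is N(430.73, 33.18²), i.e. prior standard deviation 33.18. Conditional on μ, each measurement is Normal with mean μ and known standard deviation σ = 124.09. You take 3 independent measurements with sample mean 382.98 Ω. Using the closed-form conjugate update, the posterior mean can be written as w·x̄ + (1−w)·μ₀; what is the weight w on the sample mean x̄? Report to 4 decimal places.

For Normal data with known variance σ², a Normal(μ₀, σ₀²) prior on μ is conjugate. Posterior precision = 1/σ₀² + n/σ²; posterior mean is the precision-weighted average of μ₀ and x̄.
σ₀² = 33.18² = 1100.9124, σ² = 124.09² = 15398.3281. Prior precision 1/σ₀² = 1/1100.9124; data precision n/σ² = 3/15398.3281.
w = (n/σ²)/(1/σ₀² + n/σ²) = n·σ₀²/(σ² + n·σ₀²) = 3·1100.9124/(15398.3281 + 3·1100.9124) = 3302.7372/18701.0653 = 0.1766.

0.1766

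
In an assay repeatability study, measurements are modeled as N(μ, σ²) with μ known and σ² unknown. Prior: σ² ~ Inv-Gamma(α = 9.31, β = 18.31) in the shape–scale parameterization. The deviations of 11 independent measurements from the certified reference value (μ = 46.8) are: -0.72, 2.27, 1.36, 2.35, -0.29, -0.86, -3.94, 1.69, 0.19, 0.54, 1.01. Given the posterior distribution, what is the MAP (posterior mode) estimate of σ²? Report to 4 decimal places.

With known mean μ and an Inverse-Gamma(α, β) prior on σ², the Normal likelihood is conjugate: posterior is Inv-Gamma(α + n/2, β + Σ(xᵢ−μ)²/2).
Σ(xᵢ−μ)² = (-0.72)² + (2.27)² + (1.36)² + (2.35)² + (-0.29)² + (-0.86)² + (-3.94)² + (1.69)² + (0.19)² + (0.54)² + (1.01)² = 33.5946.
Posterior: Inv-Gamma(9.31 + 11/2, 18.31 + 33.5946/2) = Inv-Gamma(14.81, 35.10730).
Mode = β/(α+1) = 35.10730/15.81 = 2.2206.

2.2206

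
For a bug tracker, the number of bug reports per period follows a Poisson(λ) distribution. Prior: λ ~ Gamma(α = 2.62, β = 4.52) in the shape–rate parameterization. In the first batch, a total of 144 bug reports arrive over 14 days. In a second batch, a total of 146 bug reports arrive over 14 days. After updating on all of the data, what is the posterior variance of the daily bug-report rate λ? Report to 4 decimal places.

0.2767

With a Gamma(shape α, rate β) prior, the Poisson likelihood is conjugate: the posterior is Gamma(α + ΣXᵢ, β + n).
After batch 1: Gamma(α+S, β+n) = Gamma(2.62+144, 4.52+14) = Gamma(146.62, 18.52).
After batch 2: Gamma(α+S, β+n) = Gamma(146.62+146, 18.52+14) = Gamma(292.62, 32.52).
Var = α/β² = 292.62/32.52² = 0.2767.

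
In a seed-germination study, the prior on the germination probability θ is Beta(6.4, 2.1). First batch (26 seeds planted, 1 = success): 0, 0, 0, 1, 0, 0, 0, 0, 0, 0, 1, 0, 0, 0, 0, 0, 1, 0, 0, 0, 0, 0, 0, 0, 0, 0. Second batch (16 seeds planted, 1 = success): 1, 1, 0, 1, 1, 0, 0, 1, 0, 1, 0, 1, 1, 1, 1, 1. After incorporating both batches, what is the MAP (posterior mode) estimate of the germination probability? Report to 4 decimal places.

The Beta prior is conjugate to a Binomial/Bernoulli likelihood; the update adds successes to α and failures to β.
After batch 1: Beta(6.4+3, 2.1+23) = Beta(9.4, 25.1).
After batch 2: Beta(9.4+11, 25.1+5) = Beta(20.4, 30.1).
Mode of Beta(a,b) for a,b>1 is (a−1)/(a+b−2) = 19.4/48.5 = 0.4000.

0.4000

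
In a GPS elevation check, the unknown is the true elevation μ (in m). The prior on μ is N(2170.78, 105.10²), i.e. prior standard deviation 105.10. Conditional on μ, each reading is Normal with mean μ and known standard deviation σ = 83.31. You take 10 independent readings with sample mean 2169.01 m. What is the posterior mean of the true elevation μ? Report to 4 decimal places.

2169.1146

For Normal data with known variance σ², a Normal(μ₀, σ₀²) prior on μ is conjugate. Posterior precision = 1/σ₀² + n/σ²; posterior mean is the precision-weighted average of μ₀ and x̄.
n·x̄ = 10·2169.01 = 21690.1.
σ₀² = 105.10² = 11046.01, σ² = 83.31² = 6940.5561; σ² + n·σ₀² = 6940.5561 + 10·11046.01 = 117400.6561.
Posterior mean = (μ₀/σ₀² + n·x̄/σ²)/(1/σ₀² + n/σ²) = (σ²·μ₀ + σ₀²·n·x̄)/(σ² + n·σ₀²) = (6940.5561·2170.78 + 11046.01·21690.1)/117400.6561 = 254655481.871758/117400.6561 = 2169.1146.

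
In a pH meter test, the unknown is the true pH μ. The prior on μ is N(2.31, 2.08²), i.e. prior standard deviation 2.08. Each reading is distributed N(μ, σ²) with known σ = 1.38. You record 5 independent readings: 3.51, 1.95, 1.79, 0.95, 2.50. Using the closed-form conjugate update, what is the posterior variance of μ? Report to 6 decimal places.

For Normal data with known variance σ², a Normal(μ₀, σ₀²) prior on μ is conjugate. Posterior precision = 1/σ₀² + n/σ²; posterior mean is the precision-weighted average of μ₀ and x̄.
σ₀² = 2.08² = 4.3264, σ² = 1.38² = 1.9044; σ² + n·σ₀² = 1.9044 + 5·4.3264 = 23.5364.
Posterior precision = 1/σ₀² + n/σ² = 1/4.3264 + 5/1.9044 = (σ² + n·σ₀²)/(σ₀²σ²) = 23.5364/(4.3264·1.9044); posterior variance σₙ² = σ₀²σ²/(σ² + n·σ₀²) = 4.3264·1.9044/23.5364 = 0.350062.

0.350062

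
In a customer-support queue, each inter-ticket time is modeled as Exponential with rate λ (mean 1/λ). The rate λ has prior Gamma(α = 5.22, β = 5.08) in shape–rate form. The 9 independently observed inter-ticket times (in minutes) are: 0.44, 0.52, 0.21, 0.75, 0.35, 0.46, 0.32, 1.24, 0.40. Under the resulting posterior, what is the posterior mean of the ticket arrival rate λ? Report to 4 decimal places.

1.4555

With a Gamma(shape α, rate β) prior on the exponential rate λ, the posterior after n observations with total T = Σxᵢ is Gamma(α+n, β+T).
Sum of observations T = 4.69 minutes; n = 9.
Posterior: Gamma(5.22+9, 5.08+4.69) = Gamma(14.22, 9.77).
Posterior mean of λ = α/β = 14.22/9.77 = 1.4555.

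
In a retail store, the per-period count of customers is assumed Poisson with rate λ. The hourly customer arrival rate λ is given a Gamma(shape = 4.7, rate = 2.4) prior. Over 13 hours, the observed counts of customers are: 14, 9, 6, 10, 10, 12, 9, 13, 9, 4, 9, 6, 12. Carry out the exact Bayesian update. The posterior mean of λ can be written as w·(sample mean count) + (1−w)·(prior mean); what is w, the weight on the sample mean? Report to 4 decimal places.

0.8442

With a Gamma(shape α, rate β) prior, the Poisson likelihood is conjugate: the posterior is Gamma(α + ΣXᵢ, β + n).
Posterior mean = (α₀+S)/(β₀+n) = [n/(β₀+n)]·(S/n) + [β₀/(β₀+n)]·(α₀/β₀), so only n and β₀ enter the weight.
Weight on data w = n/(β₀+n) = 13/(2.4+13) = 13/15.4 = 0.8442.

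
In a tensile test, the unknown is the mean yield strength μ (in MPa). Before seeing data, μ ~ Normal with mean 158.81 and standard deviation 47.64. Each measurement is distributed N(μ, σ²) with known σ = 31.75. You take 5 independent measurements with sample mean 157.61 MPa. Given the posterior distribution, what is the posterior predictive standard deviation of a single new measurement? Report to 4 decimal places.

34.5431

For Normal data with known variance σ², a Normal(μ₀, σ₀²) prior on μ is conjugate. Posterior precision = 1/σ₀² + n/σ²; posterior mean is the precision-weighted average of μ₀ and x̄.
σ₀² = 47.64² = 2269.5696, σ² = 31.75² = 1008.0625; σ² + n·σ₀² = 1008.0625 + 5·2269.5696 = 12355.9105.
Posterior precision = 1/σ₀² + n/σ² = 1/2269.5696 + 5/1008.0625 = (σ² + n·σ₀²)/(σ₀²σ²) = 12355.9105/(2269.5696·1008.0625); posterior variance σₙ² = σ₀²σ²/(σ² + n·σ₀²) = 2269.5696·1008.0625/12355.9105 = 185.163854.
Predictive variance for one new observation = σₙ² + σ² = 2269.5696·1008.0625/12355.9105 + 1008.0625 = σ²·(σ₀² + 12355.9105)/12355.9105 = 1008.0625·14625.4801/12355.9105 = 1193.226354; SD = √(1008.0625·14625.4801/12355.9105) = 34.5431.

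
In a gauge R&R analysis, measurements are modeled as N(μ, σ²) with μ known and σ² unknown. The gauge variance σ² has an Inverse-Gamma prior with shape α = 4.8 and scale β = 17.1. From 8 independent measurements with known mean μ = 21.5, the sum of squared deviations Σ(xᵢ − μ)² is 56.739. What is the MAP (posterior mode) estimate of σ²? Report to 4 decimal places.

With known mean μ and an Inverse-Gamma(α, β) prior on σ², the Normal likelihood is conjugate: posterior is Inv-Gamma(α + n/2, β + Σ(xᵢ−μ)²/2).
Posterior: Inv-Gamma(4.8 + 8/2, 17.1 + 56.739/2) = Inv-Gamma(8.80, 45.4695).
Mode = β/(α+1) = 45.4695/9.80 = 4.6397.

4.6397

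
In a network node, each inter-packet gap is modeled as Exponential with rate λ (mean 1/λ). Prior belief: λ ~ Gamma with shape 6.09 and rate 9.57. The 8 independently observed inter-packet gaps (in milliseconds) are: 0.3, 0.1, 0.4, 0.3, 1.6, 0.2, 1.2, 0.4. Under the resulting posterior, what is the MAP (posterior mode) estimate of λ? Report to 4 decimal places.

0.9303

With a Gamma(shape α, rate β) prior on the exponential rate λ, the posterior after n observations with total T = Σxᵢ is Gamma(α+n, β+T).
Sum of observations T = 4.5 milliseconds; n = 8.
Posterior: Gamma(6.09+8, 9.57+4.5) = Gamma(14.09, 14.07).
Mode = (α−1)/β = 0.9303.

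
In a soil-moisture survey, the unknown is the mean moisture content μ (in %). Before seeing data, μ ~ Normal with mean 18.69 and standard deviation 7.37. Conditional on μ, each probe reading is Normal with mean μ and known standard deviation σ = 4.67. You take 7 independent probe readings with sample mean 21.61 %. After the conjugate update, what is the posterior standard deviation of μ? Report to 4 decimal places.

1.7166

For Normal data with known variance σ², a Normal(μ₀, σ₀²) prior on μ is conjugate. Posterior precision = 1/σ₀² + n/σ²; posterior mean is the precision-weighted average of μ₀ and x̄.
σ₀² = 7.37² = 54.3169, σ² = 4.67² = 21.8089; σ² + n·σ₀² = 21.8089 + 7·54.3169 = 402.0272.
Posterior precision = 1/σ₀² + n/σ² = 1/54.3169 + 7/21.8089 = (σ² + n·σ₀²)/(σ₀²σ²) = 402.0272/(54.3169·21.8089); posterior variance σₙ² = σ₀²σ²/(σ² + n·σ₀²) = 54.3169·21.8089/402.0272 = 2.946547.
Posterior SD = √σₙ² = √(54.3169·21.8089/402.0272) = 1.7166.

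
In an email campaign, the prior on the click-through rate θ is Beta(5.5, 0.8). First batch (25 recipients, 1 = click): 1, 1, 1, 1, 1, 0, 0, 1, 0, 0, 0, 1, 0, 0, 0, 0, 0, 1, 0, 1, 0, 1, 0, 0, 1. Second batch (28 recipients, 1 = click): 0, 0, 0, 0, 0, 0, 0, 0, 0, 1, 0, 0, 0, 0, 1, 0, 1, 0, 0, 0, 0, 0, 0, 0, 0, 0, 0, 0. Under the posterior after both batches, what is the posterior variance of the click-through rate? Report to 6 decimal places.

The Beta prior is conjugate to a Binomial/Bernoulli likelihood; the update adds successes to α and failures to β.
After batch 1: Beta(5.5+11, 0.8+14) = Beta(16.5, 14.8).
After batch 2: Beta(16.5+3, 14.8+25) = Beta(19.5, 39.8).
Var = αβ/((α+β)²(α+β+1)) = 19.5·39.8/(59.3²·60.3) = 0.003660.

0.003660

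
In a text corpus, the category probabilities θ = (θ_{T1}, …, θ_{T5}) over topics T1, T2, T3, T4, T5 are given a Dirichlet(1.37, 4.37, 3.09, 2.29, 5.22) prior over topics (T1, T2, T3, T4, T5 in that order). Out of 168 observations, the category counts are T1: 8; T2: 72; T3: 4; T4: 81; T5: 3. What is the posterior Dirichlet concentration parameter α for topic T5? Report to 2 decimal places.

The Dirichlet prior is conjugate to the Multinomial likelihood: each posterior αⱼ = prior αⱼ + observed count nⱼ.
Posterior concentration: (9.37, 76.37, 7.09, 83.29, 8.22), total = 184.34.
α_{T5} = 5.22 + 3 = 8.22.

8.22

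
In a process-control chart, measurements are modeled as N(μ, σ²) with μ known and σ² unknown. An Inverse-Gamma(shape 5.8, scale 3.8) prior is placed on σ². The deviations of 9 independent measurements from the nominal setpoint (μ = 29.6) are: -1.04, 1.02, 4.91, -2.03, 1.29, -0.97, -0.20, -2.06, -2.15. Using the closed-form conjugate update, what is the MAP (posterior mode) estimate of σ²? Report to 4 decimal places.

2.1886

With known mean μ and an Inverse-Gamma(α, β) prior on σ², the Normal likelihood is conjugate: posterior is Inv-Gamma(α + n/2, β + Σ(xᵢ−μ)²/2).
Σ(xᵢ−μ)² = (-1.04)² + (1.02)² + (4.91)² + (-2.03)² + (1.29)² + (-0.97)² + (-0.20)² + (-2.06)² + (-2.15)² = 41.8621.
Posterior: Inv-Gamma(5.8 + 9/2, 3.8 + 41.8621/2) = Inv-Gamma(10.30, 24.73105).
Mode = β/(α+1) = 24.73105/11.30 = 2.1886.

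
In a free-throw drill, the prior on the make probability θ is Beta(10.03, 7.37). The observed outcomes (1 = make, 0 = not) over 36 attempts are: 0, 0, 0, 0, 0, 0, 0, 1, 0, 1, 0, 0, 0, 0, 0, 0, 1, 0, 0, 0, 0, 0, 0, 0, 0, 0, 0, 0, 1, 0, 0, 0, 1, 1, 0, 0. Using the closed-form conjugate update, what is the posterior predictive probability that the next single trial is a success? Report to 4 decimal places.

The Beta prior is conjugate to a Binomial/Bernoulli likelihood; the update adds successes to α and failures to β.
Posterior: Beta(α+k, β+n−k) = Beta(10.03+6, 7.37+30) = Beta(16.03, 37.37).
For a single future Bernoulli trial, P(success | data) = α/(α+β) = 0.3002.

0.3002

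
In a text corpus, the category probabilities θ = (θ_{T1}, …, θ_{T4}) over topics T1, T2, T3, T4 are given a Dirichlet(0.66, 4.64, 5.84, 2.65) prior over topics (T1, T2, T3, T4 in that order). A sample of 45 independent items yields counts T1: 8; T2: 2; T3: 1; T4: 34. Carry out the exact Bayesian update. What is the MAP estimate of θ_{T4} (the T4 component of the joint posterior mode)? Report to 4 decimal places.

0.6507

The Dirichlet prior is conjugate to the Multinomial likelihood: each posterior αⱼ = prior αⱼ + observed count nⱼ.
Posterior concentration: (8.66, 6.64, 6.84, 36.65), total = 58.79.
Joint mode component: (α_{T4}−1)/(Σα−K) = 35.65/54.79 = 0.6507.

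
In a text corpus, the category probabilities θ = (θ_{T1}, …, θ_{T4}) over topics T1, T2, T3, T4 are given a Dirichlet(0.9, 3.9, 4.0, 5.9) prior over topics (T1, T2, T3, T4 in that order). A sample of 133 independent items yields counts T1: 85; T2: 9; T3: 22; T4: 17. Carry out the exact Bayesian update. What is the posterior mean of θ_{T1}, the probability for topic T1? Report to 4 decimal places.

The Dirichlet prior is conjugate to the Multinomial likelihood: each posterior αⱼ = prior αⱼ + observed count nⱼ.
Posterior concentration: (85.9, 12.9, 26.0, 22.9), total = 147.7.
E[θ_{T1}|data] = α_{T1}/Σα = 85.9/147.7 = 0.5816.

0.5816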